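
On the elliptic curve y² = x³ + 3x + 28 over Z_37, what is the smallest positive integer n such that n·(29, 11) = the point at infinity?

7

2P: tangent at (29, 11): λ = (3·29² + 3)/(2·11) ≡ 10/22. 22⁻¹ ≡ 32 (mod 37), so λ ≡ 10·32 ≡ 24.
  x = λ² - 29 - 29 = 576 - 58 ≡ 0; y = λ·(29 - 0) - 11 ≡ 19. → (0, 19)
3P: (0, 19) + (29, 11). λ = (11 - 19)/(29 - 0) ≡ 29/29 mod 37. 29⁻¹ ≡ 23 (mod 37) since 29·23 = 667 ≡ 1, so λ ≡ 1.
  x = λ² - 0 - 29 = 1 - 29 ≡ 9; y = λ·(0 - 9) - 19 ≡ 9. → (9, 9)
4P: (9, 9) + (29, 11). λ = (11 - 9)/(29 - 9) ≡ 2/20 mod 37. 20⁻¹ ≡ 13 (mod 37), so λ ≡ 26.
  x = λ² - 9 - 29 = 676 - 38 ≡ 9; y = λ·(9 - 9) - 9 ≡ 28. → (9, 28)
5P: (9, 28) + (29, 11). λ = (11 - 28)/(29 - 9) ≡ 20/20 mod 37. 20⁻¹ ≡ 13 (mod 37) since 20·13 = 260 ≡ 1, so λ ≡ 1.
  x = λ² - 9 - 29 = 1 - 38 ≡ 0; y = λ·(9 - 0) - 28 ≡ 18. → (0, 18)
6P: (0, 18) + (29, 11). λ = (11 - 18)/(29 - 0) ≡ 30/29 mod 37. 29⁻¹ ≡ 23 (mod 37) since 29·23 = 667 ≡ 1, so λ ≡ 24.
  x = λ² - 0 - 29 = 576 - 29 ≡ 29; y = λ·(0 - 29) - 18 ≡ 26. → (29, 26)
7P: (29, 26) + (29, 11): same x and y₁ ≡ -y₂, so the sum is the point at infinity.
7P = the point at infinity, so the order is 7.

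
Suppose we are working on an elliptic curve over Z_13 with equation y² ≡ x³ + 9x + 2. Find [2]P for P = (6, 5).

(1, 8)

tangent at (6, 5): λ = (3·6² + 9)/(2·5) ≡ 0/10. 10⁻¹ ≡ 4 (mod 13), so λ ≡ 0·4 ≡ 0.
  x = λ² - 6 - 6 = 0 - 12 ≡ 1; y = λ·(6 - 1) - 5 ≡ 8. → (1, 8)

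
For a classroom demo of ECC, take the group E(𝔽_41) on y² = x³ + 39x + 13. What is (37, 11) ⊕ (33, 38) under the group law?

(37, 11) + (33, 38). λ = (38 - 11)/(33 - 37) ≡ 27/37 mod 41. 37⁻¹ ≡ 10 (mod 41) since 37·10 = 370 ≡ 1, so λ ≡ 24.
  x = λ² - 37 - 33 = 576 - 70 ≡ 14; y = λ·(37 - 14) - 11 ≡ 8. → (14, 8)

(14, 8)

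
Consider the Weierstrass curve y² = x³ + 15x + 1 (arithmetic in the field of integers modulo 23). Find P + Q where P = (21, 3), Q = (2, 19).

(21, 3) + (2, 19). λ = (19 - 3)/(2 - 21) ≡ 16/4 mod 23. 4⁻¹ ≡ 6 (mod 23), so λ ≡ 4.
  x = λ² - 21 - 2 = 16 - 23 ≡ 16; y = λ·(21 - 16) - 3 ≡ 17. → (16, 17)

(16, 17)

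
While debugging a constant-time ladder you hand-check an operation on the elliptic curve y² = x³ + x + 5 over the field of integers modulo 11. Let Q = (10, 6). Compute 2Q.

tangent at (10, 6): λ = (3·10² + 1)/(2·6) ≡ 4/1. 1⁻¹ ≡ 1 (mod 11) since 1·1 = 1 ≡ 1, so λ ≡ 4·1 ≡ 4.
  x = λ² - 10 - 10 = 16 - 20 ≡ 7; y = λ·(10 - 7) - 6 ≡ 6. → (7, 6)

(7, 6)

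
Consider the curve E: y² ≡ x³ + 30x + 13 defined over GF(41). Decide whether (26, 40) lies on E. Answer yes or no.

y² = 40² ≡ 1; x³ + 30x + 13 = 18369 ≡ 1 (mod 41). 1 = 1.

yes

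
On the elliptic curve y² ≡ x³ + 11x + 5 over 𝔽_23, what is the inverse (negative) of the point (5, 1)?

-(5, 1) = (5, -1 mod 23) = (5, 22).

(5, 22)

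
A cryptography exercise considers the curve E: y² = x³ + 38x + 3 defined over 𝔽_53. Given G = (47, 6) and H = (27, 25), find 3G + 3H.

First 3G:
Repeated addition: build up to 3G.
2G: tangent at (47, 6): λ = (3·47² + 38)/(2·6) ≡ 40/12. 12⁻¹ ≡ 31 (mod 53) since 12·31 = 372 ≡ 1, so λ ≡ 40·31 ≡ 21.
  x = λ² - 47 - 47 = 441 - 94 ≡ 29; y = λ·(47 - 29) - 6 ≡ 1. → (29, 1)
3G: (29, 1) + (47, 6). λ = (6 - 1)/(47 - 29) ≡ 5/18 mod 53. 18⁻¹ ≡ 3 (mod 53), so λ ≡ 15.
  x = λ² - 29 - 47 = 225 - 76 ≡ 43; y = λ·(29 - 43) - 1 ≡ 1. → (43, 1)
3G = (43, 1).
Next 3H:
Repeated addition: build up to 3H.
2H: tangent at (27, 25): λ = (3·27² + 38)/(2·25) ≡ 52/50. 50⁻¹ ≡ 35 (mod 53), so λ ≡ 52·35 ≡ 18.
  x = λ² - 27 - 27 = 324 - 54 ≡ 5; y = λ·(27 - 5) - 25 ≡ 0. → (5, 0)
3H: (5, 0) + (27, 25). λ = (25 - 0)/(27 - 5) ≡ 25/22 mod 53. 22⁻¹ ≡ 41 (mod 53), so λ ≡ 18.
  x = λ² - 5 - 27 = 324 - 32 ≡ 27; y = λ·(5 - 27) - 0 ≡ 28. → (27, 28)
3H = (27, 28).
Finally 3G + 3H:
(43, 1) + (27, 28). λ = (28 - 1)/(27 - 43) ≡ 27/37 mod 53. 37⁻¹ ≡ 43 (mod 53), so λ ≡ 48.
  x = λ² - 43 - 27 = 2304 - 70 ≡ 8; y = λ·(43 - 8) - 1 ≡ 36. → (8, 36)

(8, 36)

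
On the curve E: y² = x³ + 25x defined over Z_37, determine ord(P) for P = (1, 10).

10

2P: tangent at (1, 10): λ = (3·1² + 25)/(2·10) ≡ 28/20. 20⁻¹ ≡ 13 (mod 37) since 20·13 = 260 ≡ 1, so λ ≡ 28·13 ≡ 31.
  x = λ² - 1 - 1 = 961 - 2 ≡ 34; y = λ·(1 - 34) - 10 ≡ 3. → (34, 3)
3P: (34, 3) + (1, 10). λ = (10 - 3)/(1 - 34) ≡ 7/4 mod 37. 4⁻¹ ≡ 28 (mod 37) since 4·28 = 112 ≡ 1, so λ ≡ 11.
  x = λ² - 34 - 1 = 121 - 35 ≡ 12; y = λ·(34 - 12) - 3 ≡ 17. → (12, 17)
4P: (12, 17) + (1, 10). λ = (10 - 17)/(1 - 12) ≡ 30/26 mod 37. 26⁻¹ ≡ 10 (mod 37), so λ ≡ 4.
  x = λ² - 12 - 1 = 16 - 13 ≡ 3; y = λ·(12 - 3) - 17 ≡ 19. → (3, 19)
5P: (3, 19) + (1, 10). λ = (10 - 19)/(1 - 3) ≡ 28/35 mod 37. 35⁻¹ ≡ 18 (mod 37), so λ ≡ 23.
  x = λ² - 3 - 1 = 529 - 4 ≡ 7; y = λ·(3 - 7) - 19 ≡ 0. → (7, 0)
6P: (7, 0) + (1, 10). λ = (10 - 0)/(1 - 7) ≡ 10/31 mod 37. 31⁻¹ ≡ 6 (mod 37) since 31·6 = 186 ≡ 1, so λ ≡ 23.
  x = λ² - 7 - 1 = 529 - 8 ≡ 3; y = λ·(7 - 3) - 0 ≡ 18. → (3, 18)
7P: (3, 18) + (1, 10). λ = (10 - 18)/(1 - 3) ≡ 29/35 mod 37. 35⁻¹ ≡ 18 (mod 37), so λ ≡ 4.
  x = λ² - 3 - 1 = 16 - 4 ≡ 12; y = λ·(3 - 12) - 18 ≡ 20. → (12, 20)
8P: (12, 20) + (1, 10). λ = (10 - 20)/(1 - 12) ≡ 27/26 mod 37. 26⁻¹ ≡ 10 (mod 37) since 26·10 = 260 ≡ 1, so λ ≡ 11.
  x = λ² - 12 - 1 = 121 - 13 ≡ 34; y = λ·(12 - 34) - 20 ≡ 34. → (34, 34)
9P: (34, 34) + (1, 10). λ = (10 - 34)/(1 - 34) ≡ 13/4 mod 37. 4⁻¹ ≡ 28 (mod 37), so λ ≡ 31.
  x = λ² - 34 - 1 = 961 - 35 ≡ 1; y = λ·(34 - 1) - 34 ≡ 27. → (1, 27)
10P: (1, 27) + (1, 10): same x and y₁ ≡ -y₂, so the sum is 𝒪.
10P = 𝒪, so the order is 10.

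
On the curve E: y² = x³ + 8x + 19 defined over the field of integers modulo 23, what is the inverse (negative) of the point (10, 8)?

-(10, 8) = (10, -8 mod 23) = (10, 15).

(10, 15)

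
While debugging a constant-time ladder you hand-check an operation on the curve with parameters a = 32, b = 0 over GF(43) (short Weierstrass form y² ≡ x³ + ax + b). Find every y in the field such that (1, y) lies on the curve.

x³ + 32x + 0 = 33 ≡ 33 (mod 43).
33 is a non-residue mod 43; no y exists.

none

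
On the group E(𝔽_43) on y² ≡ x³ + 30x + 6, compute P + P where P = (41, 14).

tangent at (41, 14): λ = (3·41² + 30)/(2·14) ≡ 42/28. 28⁻¹ ≡ 20 (mod 43), so λ ≡ 42·20 ≡ 23.
  x = λ² - 41 - 41 = 529 - 82 ≡ 17; y = λ·(41 - 17) - 14 ≡ 22. → (17, 22)

(17, 22)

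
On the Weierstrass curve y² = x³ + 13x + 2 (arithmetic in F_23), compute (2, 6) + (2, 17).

The two points share x = 2 and their y-coordinates satisfy 6 + 17 ≡ 0 (mod 23), so they are inverses. Their sum is 𝒪.

O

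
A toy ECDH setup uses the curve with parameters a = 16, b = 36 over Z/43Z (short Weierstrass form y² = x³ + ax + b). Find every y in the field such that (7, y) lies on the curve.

x³ + 16x + 36 = 491 ≡ 18 (mod 43).
18 is a non-residue mod 43; no y exists.

none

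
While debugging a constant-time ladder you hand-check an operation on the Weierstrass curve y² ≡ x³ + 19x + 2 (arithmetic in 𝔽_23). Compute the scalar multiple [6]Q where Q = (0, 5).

Repeated addition: build up to 6Q.
2Q: tangent at (0, 5): λ = (3·0² + 19)/(2·5) ≡ 19/10. 10⁻¹ ≡ 7 (mod 23) since 10·7 = 70 ≡ 1, so λ ≡ 19·7 ≡ 18.
  x = λ² - 0 - 0 = 324 - 0 ≡ 2; y = λ·(0 - 2) - 5 ≡ 5. → (2, 5)
3Q: (2, 5) + (0, 5). λ = (5 - 5)/(0 - 2) ≡ 0/21 mod 23. 21⁻¹ ≡ 11 (mod 23), so λ ≡ 0.
  x = λ² - 2 - 0 = 0 - 2 ≡ 21; y = λ·(2 - 21) - 5 ≡ 18. → (21, 18)
4Q: (21, 18) + (0, 5). λ = (5 - 18)/(0 - 21) ≡ 10/2 mod 23. 2⁻¹ ≡ 12 (mod 23), so λ ≡ 5.
  x = λ² - 21 - 0 = 25 - 21 ≡ 4; y = λ·(21 - 4) - 18 ≡ 21. → (4, 21)
5Q: (4, 21) + (0, 5). λ = (5 - 21)/(0 - 4) ≡ 7/19 mod 23. 19⁻¹ ≡ 17 (mod 23), so λ ≡ 4.
  x = λ² - 4 - 0 = 16 - 4 ≡ 12; y = λ·(4 - 12) - 21 ≡ 16. → (12, 16)
6Q: (12, 16) + (0, 5). λ = (5 - 16)/(0 - 12) ≡ 12/11 mod 23. 11⁻¹ ≡ 21 (mod 23), so λ ≡ 22.
  x = λ² - 12 - 0 = 484 - 12 ≡ 12; y = λ·(12 - 12) - 16 ≡ 7. → (12, 7)

(12, 7)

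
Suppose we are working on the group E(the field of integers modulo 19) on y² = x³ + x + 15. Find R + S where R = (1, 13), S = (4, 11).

(6, 3)

(1, 13) + (4, 11). λ = (11 - 13)/(4 - 1) ≡ 17/3 mod 19. 3⁻¹ ≡ 13 (mod 19) since 3·13 = 39 ≡ 1, so λ ≡ 12.
  x = λ² - 1 - 4 = 144 - 5 ≡ 6; y = λ·(1 - 6) - 13 ≡ 3. → (6, 3)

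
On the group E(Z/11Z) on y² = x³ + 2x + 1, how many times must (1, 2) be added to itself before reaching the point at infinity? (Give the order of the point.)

2P: tangent at (1, 2): λ = (3·1² + 2)/(2·2) ≡ 5/4. 4⁻¹ ≡ 3 (mod 11) since 4·3 = 12 ≡ 1, so λ ≡ 5·3 ≡ 4.
  x = λ² - 1 - 1 = 16 - 2 ≡ 3; y = λ·(1 - 3) - 2 ≡ 1. → (3, 1)
3P: (3, 1) + (1, 2). λ = (2 - 1)/(1 - 3) ≡ 1/9 mod 11. 9⁻¹ ≡ 5 (mod 11), so λ ≡ 5.
  x = λ² - 3 - 1 = 25 - 4 ≡ 10; y = λ·(3 - 10) - 1 ≡ 8. → (10, 8)
4P: (10, 8) + (1, 2). λ = (2 - 8)/(1 - 10) ≡ 5/2 mod 11. 2⁻¹ ≡ 6 (mod 11) since 2·6 = 12 ≡ 1, so λ ≡ 8.
  x = λ² - 10 - 1 = 64 - 11 ≡ 9; y = λ·(10 - 9) - 8 ≡ 0. → (9, 0)
5P: (9, 0) + (1, 2). λ = (2 - 0)/(1 - 9) ≡ 2/3 mod 11. 3⁻¹ ≡ 4 (mod 11), so λ ≡ 8.
  x = λ² - 9 - 1 = 64 - 10 ≡ 10; y = λ·(9 - 10) - 0 ≡ 3. → (10, 3)
6P: (10, 3) + (1, 2). λ = (2 - 3)/(1 - 10) ≡ 10/2 mod 11. 2⁻¹ ≡ 6 (mod 11), so λ ≡ 5.
  x = λ² - 10 - 1 = 25 - 11 ≡ 3; y = λ·(10 - 3) - 3 ≡ 10. → (3, 10)
7P: (3, 10) + (1, 2). λ = (2 - 10)/(1 - 3) ≡ 3/9 mod 11. 9⁻¹ ≡ 5 (mod 11) since 9·5 = 45 ≡ 1, so λ ≡ 4.
  x = λ² - 3 - 1 = 16 - 4 ≡ 1; y = λ·(3 - 1) - 10 ≡ 9. → (1, 9)
8P: (1, 9) + (1, 2): same x and y₁ ≡ -y₂, so the sum is the point at infinity.
8P = the point at infinity, so the order is 8.

8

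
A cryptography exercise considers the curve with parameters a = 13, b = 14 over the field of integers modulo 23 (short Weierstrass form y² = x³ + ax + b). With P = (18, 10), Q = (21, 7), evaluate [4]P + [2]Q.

First 4P:
Double-and-add on 4 = (100)₂. Start with P = (18, 10) for the leading 1-bit.
double: tangent at (18, 10): λ = (3·18² + 13)/(2·10) ≡ 19/20. 20⁻¹ ≡ 15 (mod 23) since 20·15 = 300 ≡ 1, so λ ≡ 19·15 ≡ 9.
  x = λ² - 18 - 18 = 81 - 36 ≡ 22; y = λ·(18 - 22) - 10 ≡ 0. → (22, 0)
double: (22, 0) + (22, 0): same x and y₁ ≡ -y₂, so the sum is O.
4P = O.
Next 2Q:
Repeated addition: build up to 2Q.
2Q: tangent at (21, 7): λ = (3·21² + 13)/(2·7) ≡ 2/14. 14⁻¹ ≡ 5 (mod 23), so λ ≡ 2·5 ≡ 10.
  x = λ² - 21 - 21 = 100 - 42 ≡ 12; y = λ·(21 - 12) - 7 ≡ 14. → (12, 14)
2Q = (12, 14).
Finally 4P + 2Q:
O + (12, 14) = (12, 14) (identity).

(12, 14)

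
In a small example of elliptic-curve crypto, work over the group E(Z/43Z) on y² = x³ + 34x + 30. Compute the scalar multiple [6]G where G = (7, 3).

Repeated addition: build up to 6G.
2G: tangent at (7, 3): λ = (3·7² + 34)/(2·3) ≡ 9/6. 6⁻¹ ≡ 36 (mod 43) since 6·36 = 216 ≡ 1, so λ ≡ 9·36 ≡ 23.
  x = λ² - 7 - 7 = 529 - 14 ≡ 42; y = λ·(7 - 42) - 3 ≡ 9. → (42, 9)
3G: (42, 9) + (7, 3). λ = (3 - 9)/(7 - 42) ≡ 37/8 mod 43. 8⁻¹ ≡ 27 (mod 43) since 8·27 = 216 ≡ 1, so λ ≡ 10.
  x = λ² - 42 - 7 = 100 - 49 ≡ 8; y = λ·(42 - 8) - 9 ≡ 30. → (8, 30)
4G: (8, 30) + (7, 3). λ = (3 - 30)/(7 - 8) ≡ 16/42 mod 43. 42⁻¹ ≡ 42 (mod 43), so λ ≡ 27.
  x = λ² - 8 - 7 = 729 - 15 ≡ 26; y = λ·(8 - 26) - 30 ≡ 0. → (26, 0)
5G: (26, 0) + (7, 3). λ = (3 - 0)/(7 - 26) ≡ 3/24 mod 43. 24⁻¹ ≡ 9 (mod 43), so λ ≡ 27.
  x = λ² - 26 - 7 = 729 - 33 ≡ 8; y = λ·(26 - 8) - 0 ≡ 13. → (8, 13)
6G: (8, 13) + (7, 3). λ = (3 - 13)/(7 - 8) ≡ 33/42 mod 43. 42⁻¹ ≡ 42 (mod 43) since 42·42 = 1764 ≡ 1, so λ ≡ 10.
  x = λ² - 8 - 7 = 100 - 15 ≡ 42; y = λ·(8 - 42) - 13 ≡ 34. → (42, 34)

(42, 34)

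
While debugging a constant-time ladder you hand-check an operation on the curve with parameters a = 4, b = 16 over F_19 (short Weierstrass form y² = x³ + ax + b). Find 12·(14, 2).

(7, 11)

Write P = (14, 2).
Double-and-add on 12 = (1100)₂. Start with P = (14, 2) for the leading 1-bit.
double: tangent at (14, 2): λ = (3·14² + 4)/(2·2) ≡ 3/4. 4⁻¹ ≡ 5 (mod 19), so λ ≡ 3·5 ≡ 15.
  x = λ² - 14 - 14 = 225 - 28 ≡ 7; y = λ·(14 - 7) - 2 ≡ 8. → (7, 8)
add P: (7, 8) + (14, 2). λ = (2 - 8)/(14 - 7) ≡ 13/7 mod 19. 7⁻¹ ≡ 11 (mod 19), so λ ≡ 10.
  x = λ² - 7 - 14 = 100 - 21 ≡ 3; y = λ·(7 - 3) - 8 ≡ 13. → (3, 13)
double: tangent at (3, 13): λ = (3·3² + 4)/(2·13) ≡ 12/7. 7⁻¹ ≡ 11 (mod 19), so λ ≡ 12·11 ≡ 18.
  x = λ² - 3 - 3 = 324 - 6 ≡ 14; y = λ·(3 - 14) - 13 ≡ 17. → (14, 17)
double: tangent at (14, 17): λ = (3·14² + 4)/(2·17) ≡ 3/15. 15⁻¹ ≡ 14 (mod 19), so λ ≡ 3·14 ≡ 4.
  x = λ² - 14 - 14 = 16 - 28 ≡ 7; y = λ·(14 - 7) - 17 ≡ 11. → (7, 11)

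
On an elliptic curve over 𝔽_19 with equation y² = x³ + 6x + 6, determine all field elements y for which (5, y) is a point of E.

3, 16

x³ + 6x + 6 = 161 ≡ 9 (mod 19).
Square roots of 9 mod 19: 3 and 16 (since 3² = 9 ≡ 9).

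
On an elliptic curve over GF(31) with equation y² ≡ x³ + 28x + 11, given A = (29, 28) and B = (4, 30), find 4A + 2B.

(29, 3)

First 4A:
Repeated addition: build up to 4A.
2A: tangent at (29, 28): λ = (3·29² + 28)/(2·28) ≡ 9/25. 25⁻¹ ≡ 5 (mod 31) since 25·5 = 125 ≡ 1, so λ ≡ 9·5 ≡ 14.
  x = λ² - 29 - 29 = 196 - 58 ≡ 14; y = λ·(29 - 14) - 28 ≡ 27. → (14, 27)
3A: (14, 27) + (29, 28). λ = (28 - 27)/(29 - 14) ≡ 1/15 mod 31. 15⁻¹ ≡ 29 (mod 31), so λ ≡ 29.
  x = λ² - 14 - 29 = 841 - 43 ≡ 23; y = λ·(14 - 23) - 27 ≡ 22. → (23, 22)
4A: (23, 22) + (29, 28). λ = (28 - 22)/(29 - 23) ≡ 6/6 mod 31. 6⁻¹ ≡ 26 (mod 31) since 6·26 = 156 ≡ 1, so λ ≡ 1.
  x = λ² - 23 - 29 = 1 - 52 ≡ 11; y = λ·(23 - 11) - 22 ≡ 21. → (11, 21)
4A = (11, 21).
Next 2B:
Repeated addition: build up to 2B.
2B: tangent at (4, 30): λ = (3·4² + 28)/(2·30) ≡ 14/29. 29⁻¹ ≡ 15 (mod 31), so λ ≡ 14·15 ≡ 24.
  x = λ² - 4 - 4 = 576 - 8 ≡ 10; y = λ·(4 - 10) - 30 ≡ 12. → (10, 12)
2B = (10, 12).
Finally 4A + 2B:
(11, 21) + (10, 12). λ = (12 - 21)/(10 - 11) ≡ 22/30 mod 31. 30⁻¹ ≡ 30 (mod 31), so λ ≡ 9.
  x = λ² - 11 - 10 = 81 - 21 ≡ 29; y = λ·(11 - 29) - 21 ≡ 3. → (29, 3)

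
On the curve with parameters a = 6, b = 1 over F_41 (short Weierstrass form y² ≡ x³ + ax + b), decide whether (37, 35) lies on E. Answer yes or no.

y² = 35² ≡ 36; x³ + 6x + 1 = 50876 ≡ 36 (mod 41). 36 = 36.

yes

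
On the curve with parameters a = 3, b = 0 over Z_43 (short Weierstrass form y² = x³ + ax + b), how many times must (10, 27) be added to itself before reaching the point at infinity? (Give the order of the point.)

11

2P: tangent at (10, 27): λ = (3·10² + 3)/(2·27) ≡ 2/11. 11⁻¹ ≡ 4 (mod 43) since 11·4 = 44 ≡ 1, so λ ≡ 2·4 ≡ 8.
  x = λ² - 10 - 10 = 64 - 20 ≡ 1; y = λ·(10 - 1) - 27 ≡ 2. → (1, 2)
3P: (1, 2) + (10, 27). λ = (27 - 2)/(10 - 1) ≡ 25/9 mod 43. 9⁻¹ ≡ 24 (mod 43) since 9·24 = 216 ≡ 1, so λ ≡ 41.
  x = λ² - 1 - 10 = 1681 - 11 ≡ 36; y = λ·(1 - 36) - 2 ≡ 25. → (36, 25)
4P: (36, 25) + (10, 27). λ = (27 - 25)/(10 - 36) ≡ 2/17 mod 43. 17⁻¹ ≡ 38 (mod 43) since 17·38 = 646 ≡ 1, so λ ≡ 33.
  x = λ² - 36 - 10 = 1089 - 46 ≡ 11; y = λ·(36 - 11) - 25 ≡ 26. → (11, 26)
5P: (11, 26) + (10, 27). λ = (27 - 26)/(10 - 11) ≡ 1/42 mod 43. 42⁻¹ ≡ 42 (mod 43), so λ ≡ 42.
  x = λ² - 11 - 10 = 1764 - 21 ≡ 23; y = λ·(11 - 23) - 26 ≡ 29. → (23, 29)
6P: (23, 29) + (10, 27). λ = (27 - 29)/(10 - 23) ≡ 41/30 mod 43. 30⁻¹ ≡ 33 (mod 43), so λ ≡ 20.
  x = λ² - 23 - 10 = 400 - 33 ≡ 23; y = λ·(23 - 23) - 29 ≡ 14. → (23, 14)
7P: (23, 14) + (10, 27). λ = (27 - 14)/(10 - 23) ≡ 13/30 mod 43. 30⁻¹ ≡ 33 (mod 43), so λ ≡ 42.
  x = λ² - 23 - 10 = 1764 - 33 ≡ 11; y = λ·(23 - 11) - 14 ≡ 17. → (11, 17)
8P: (11, 17) + (10, 27). λ = (27 - 17)/(10 - 11) ≡ 10/42 mod 43. 42⁻¹ ≡ 42 (mod 43) since 42·42 = 1764 ≡ 1, so λ ≡ 33.
  x = λ² - 11 - 10 = 1089 - 21 ≡ 36; y = λ·(11 - 36) - 17 ≡ 18. → (36, 18)
9P: (36, 18) + (10, 27). λ = (27 - 18)/(10 - 36) ≡ 9/17 mod 43. 17⁻¹ ≡ 38 (mod 43) since 17·38 = 646 ≡ 1, so λ ≡ 41.
  x = λ² - 36 - 10 = 1681 - 46 ≡ 1; y = λ·(36 - 1) - 18 ≡ 41. → (1, 41)
10P: (1, 41) + (10, 27). λ = (27 - 41)/(10 - 1) ≡ 29/9 mod 43. 9⁻¹ ≡ 24 (mod 43), so λ ≡ 8.
  x = λ² - 1 - 10 = 64 - 11 ≡ 10; y = λ·(1 - 10) - 41 ≡ 16. → (10, 16)
11P: (10, 16) + (10, 27): same x and y₁ ≡ -y₂, so the sum is the point at infinity.
11P = the point at infinity, so the order is 11.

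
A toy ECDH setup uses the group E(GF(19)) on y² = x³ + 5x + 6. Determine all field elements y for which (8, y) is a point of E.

8, 11

x³ + 5x + 6 = 558 ≡ 7 (mod 19).
Square roots of 7 mod 19: 8 and 11 (since 8² = 64 ≡ 7).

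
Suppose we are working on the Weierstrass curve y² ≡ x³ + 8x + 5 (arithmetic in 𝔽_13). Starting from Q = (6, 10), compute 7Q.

Repeated addition: build up to 7Q.
2Q: tangent at (6, 10): λ = (3·6² + 8)/(2·10) ≡ 12/7. 7⁻¹ ≡ 2 (mod 13), so λ ≡ 12·2 ≡ 11.
  x = λ² - 6 - 6 = 121 - 12 ≡ 5; y = λ·(6 - 5) - 10 ≡ 1. → (5, 1)
3Q: (5, 1) + (6, 10). λ = (10 - 1)/(6 - 5) ≡ 9/1 mod 13. 1⁻¹ ≡ 1 (mod 13), so λ ≡ 9.
  x = λ² - 5 - 6 = 81 - 11 ≡ 5; y = λ·(5 - 5) - 1 ≡ 12. → (5, 12)
4Q: (5, 12) + (6, 10). λ = (10 - 12)/(6 - 5) ≡ 11/1 mod 13. 1⁻¹ ≡ 1 (mod 13), so λ ≡ 11.
  x = λ² - 5 - 6 = 121 - 11 ≡ 6; y = λ·(5 - 6) - 12 ≡ 3. → (6, 3)
5Q: (6, 3) + (6, 10): same x and y₁ ≡ -y₂, so the sum is the point at infinity.
6Q: the point at infinity + (6, 10) = (6, 10) (identity).
7Q: tangent at (6, 10): λ = (3·6² + 8)/(2·10) ≡ 12/7. 7⁻¹ ≡ 2 (mod 13), so λ ≡ 12·2 ≡ 11.
  x = λ² - 6 - 6 = 121 - 12 ≡ 5; y = λ·(6 - 5) - 10 ≡ 1. → (5, 1)

(5, 1)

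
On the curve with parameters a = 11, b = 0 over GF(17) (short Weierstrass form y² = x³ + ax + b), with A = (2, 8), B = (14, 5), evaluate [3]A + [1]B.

First 3A:
Repeated addition: build up to 3A.
2A: tangent at (2, 8): λ = (3·2² + 11)/(2·8) ≡ 6/16. 16⁻¹ ≡ 16 (mod 17) since 16·16 = 256 ≡ 1, so λ ≡ 6·16 ≡ 11.
  x = λ² - 2 - 2 = 121 - 4 ≡ 15; y = λ·(2 - 15) - 8 ≡ 2. → (15, 2)
3A: (15, 2) + (2, 8). λ = (8 - 2)/(2 - 15) ≡ 6/4 mod 17. 4⁻¹ ≡ 13 (mod 17), so λ ≡ 10.
  x = λ² - 15 - 2 = 100 - 17 ≡ 15; y = λ·(15 - 15) - 2 ≡ 15. → (15, 15)
3A = (15, 15).
Finally 3A + B:
(15, 15) + (14, 5). λ = (5 - 15)/(14 - 15) ≡ 7/16 mod 17. 16⁻¹ ≡ 16 (mod 17), so λ ≡ 10.
  x = λ² - 15 - 14 = 100 - 29 ≡ 3; y = λ·(15 - 3) - 15 ≡ 3. → (3, 3)

(3, 3)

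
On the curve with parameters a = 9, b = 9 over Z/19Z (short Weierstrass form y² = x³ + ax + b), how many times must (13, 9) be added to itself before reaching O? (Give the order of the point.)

6

2P: tangent at (13, 9): λ = (3·13² + 9)/(2·9) ≡ 3/18. 18⁻¹ ≡ 18 (mod 19), so λ ≡ 3·18 ≡ 16.
  x = λ² - 13 - 13 = 256 - 26 ≡ 2; y = λ·(13 - 2) - 9 ≡ 15. → (2, 15)
3P: (2, 15) + (13, 9). λ = (9 - 15)/(13 - 2) ≡ 13/11 mod 19. 11⁻¹ ≡ 7 (mod 19), so λ ≡ 15.
  x = λ² - 2 - 13 = 225 - 15 ≡ 1; y = λ·(2 - 1) - 15 ≡ 0. → (1, 0)
4P: (1, 0) + (13, 9). λ = (9 - 0)/(13 - 1) ≡ 9/12 mod 19. 12⁻¹ ≡ 8 (mod 19) since 12·8 = 96 ≡ 1, so λ ≡ 15.
  x = λ² - 1 - 13 = 225 - 14 ≡ 2; y = λ·(1 - 2) - 0 ≡ 4. → (2, 4)
5P: (2, 4) + (13, 9). λ = (9 - 4)/(13 - 2) ≡ 5/11 mod 19. 11⁻¹ ≡ 7 (mod 19) since 11·7 = 77 ≡ 1, so λ ≡ 16.
  x = λ² - 2 - 13 = 256 - 15 ≡ 13; y = λ·(2 - 13) - 4 ≡ 10. → (13, 10)
6P: (13, 10) + (13, 9): same x and y₁ ≡ -y₂, so the sum is O.
6P = O, so the order is 6.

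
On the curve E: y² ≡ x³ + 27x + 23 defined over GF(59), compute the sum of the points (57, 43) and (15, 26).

(57, 43) + (15, 26). λ = (26 - 43)/(15 - 57) ≡ 42/17 mod 59. 17⁻¹ ≡ 7 (mod 59) since 17·7 = 119 ≡ 1, so λ ≡ 58.
  x = λ² - 57 - 15 = 3364 - 72 ≡ 47; y = λ·(57 - 47) - 43 ≡ 6. → (47, 6)

(47, 6)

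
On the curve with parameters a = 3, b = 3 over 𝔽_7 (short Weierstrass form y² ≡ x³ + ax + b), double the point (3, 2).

tangent at (3, 2): λ = (3·3² + 3)/(2·2) ≡ 2/4. 4⁻¹ ≡ 2 (mod 7) since 4·2 = 8 ≡ 1, so λ ≡ 2·2 ≡ 4.
  x = λ² - 3 - 3 = 16 - 6 ≡ 3; y = λ·(3 - 3) - 2 ≡ 5. → (3, 5)

(3, 5)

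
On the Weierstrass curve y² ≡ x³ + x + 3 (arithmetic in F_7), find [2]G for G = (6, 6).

(6, 1)

tangent at (6, 6): λ = (3·6² + 1)/(2·6) ≡ 4/5. 5⁻¹ ≡ 3 (mod 7) since 5·3 = 15 ≡ 1, so λ ≡ 4·3 ≡ 5.
  x = λ² - 6 - 6 = 25 - 12 ≡ 6; y = λ·(6 - 6) - 6 ≡ 1. → (6, 1)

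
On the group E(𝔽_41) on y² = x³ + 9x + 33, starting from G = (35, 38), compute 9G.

Double-and-add on 9 = (1001)₂. Start with G = (35, 38) for the leading 1-bit.
double: tangent at (35, 38): λ = (3·35² + 9)/(2·38) ≡ 35/35. 35⁻¹ ≡ 34 (mod 41), so λ ≡ 35·34 ≡ 1.
  x = λ² - 35 - 35 = 1 - 70 ≡ 13; y = λ·(35 - 13) - 38 ≡ 25. → (13, 25)
double: tangent at (13, 25): λ = (3·13² + 9)/(2·25) ≡ 24/9. 9⁻¹ ≡ 32 (mod 41) since 9·32 = 288 ≡ 1, so λ ≡ 24·32 ≡ 30.
  x = λ² - 13 - 13 = 900 - 26 ≡ 13; y = λ·(13 - 13) - 25 ≡ 16. → (13, 16)
double: tangent at (13, 16): λ = (3·13² + 9)/(2·16) ≡ 24/32. 32⁻¹ ≡ 9 (mod 41), so λ ≡ 24·9 ≡ 11.
  x = λ² - 13 - 13 = 121 - 26 ≡ 13; y = λ·(13 - 13) - 16 ≡ 25. → (13, 25)
add G: (13, 25) + (35, 38). λ = (38 - 25)/(35 - 13) ≡ 13/22 mod 41. 22⁻¹ ≡ 28 (mod 41) since 22·28 = 616 ≡ 1, so λ ≡ 36.
  x = λ² - 13 - 35 = 1296 - 48 ≡ 18; y = λ·(13 - 18) - 25 ≡ 0. → (18, 0)

(18, 0)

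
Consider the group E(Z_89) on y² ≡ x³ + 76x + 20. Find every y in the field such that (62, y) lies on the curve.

1, 88

x³ + 76x + 20 = 243060 ≡ 1 (mod 89).
Square roots of 1 mod 89: 1 and 88 (since 1² = 1 ≡ 1).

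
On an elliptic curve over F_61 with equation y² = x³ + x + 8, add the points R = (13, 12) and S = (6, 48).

(13, 12) + (6, 48). λ = (48 - 12)/(6 - 13) ≡ 36/54 mod 61. 54⁻¹ ≡ 26 (mod 61), so λ ≡ 21.
  x = λ² - 13 - 6 = 441 - 19 ≡ 56; y = λ·(13 - 56) - 12 ≡ 0. → (56, 0)

(56, 0)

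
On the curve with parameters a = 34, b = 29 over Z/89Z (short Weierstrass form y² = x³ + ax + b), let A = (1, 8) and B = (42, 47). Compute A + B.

(1, 8) + (42, 47). λ = (47 - 8)/(42 - 1) ≡ 39/41 mod 89. 41⁻¹ ≡ 76 (mod 89), so λ ≡ 27.
  x = λ² - 1 - 42 = 729 - 43 ≡ 63; y = λ·(1 - 63) - 8 ≡ 9. → (63, 9)

(63, 9)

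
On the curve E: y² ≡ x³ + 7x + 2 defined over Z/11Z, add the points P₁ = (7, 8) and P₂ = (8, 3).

(10, 7)

(7, 8) + (8, 3). λ = (3 - 8)/(8 - 7) ≡ 6/1 mod 11. 1⁻¹ ≡ 1 (mod 11), so λ ≡ 6.
  x = λ² - 7 - 8 = 36 - 15 ≡ 10; y = λ·(7 - 10) - 8 ≡ 7. → (10, 7)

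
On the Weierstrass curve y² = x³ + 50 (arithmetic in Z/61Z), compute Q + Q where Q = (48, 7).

tangent at (48, 7): λ = (3·48² + 0)/(2·7) ≡ 19/14. 14⁻¹ ≡ 48 (mod 61) since 14·48 = 672 ≡ 1, so λ ≡ 19·48 ≡ 58.
  x = λ² - 48 - 48 = 3364 - 96 ≡ 35; y = λ·(48 - 35) - 7 ≡ 15. → (35, 15)

(35, 15)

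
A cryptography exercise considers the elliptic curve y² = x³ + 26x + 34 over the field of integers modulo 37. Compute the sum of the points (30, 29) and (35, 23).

(6, 31)

(30, 29) + (35, 23). λ = (23 - 29)/(35 - 30) ≡ 31/5 mod 37. 5⁻¹ ≡ 15 (mod 37), so λ ≡ 21.
  x = λ² - 30 - 35 = 441 - 65 ≡ 6; y = λ·(30 - 6) - 29 ≡ 31. → (6, 31)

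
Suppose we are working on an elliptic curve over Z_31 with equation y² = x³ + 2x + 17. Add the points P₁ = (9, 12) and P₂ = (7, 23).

(9, 12) + (7, 23). λ = (23 - 12)/(7 - 9) ≡ 11/29 mod 31. 29⁻¹ ≡ 15 (mod 31), so λ ≡ 10.
  x = λ² - 9 - 7 = 100 - 16 ≡ 22; y = λ·(9 - 22) - 12 ≡ 13. → (22, 13)

(22, 13)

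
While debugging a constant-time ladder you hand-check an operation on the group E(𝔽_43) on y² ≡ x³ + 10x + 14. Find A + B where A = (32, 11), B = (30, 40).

(32, 11) + (30, 40). λ = (40 - 11)/(30 - 32) ≡ 29/41 mod 43. 41⁻¹ ≡ 21 (mod 43) since 41·21 = 861 ≡ 1, so λ ≡ 7.
  x = λ² - 32 - 30 = 49 - 62 ≡ 30; y = λ·(32 - 30) - 11 ≡ 3. → (30, 3)

(30, 3)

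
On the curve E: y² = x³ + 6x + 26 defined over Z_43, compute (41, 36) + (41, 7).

O

The two points share x = 41 and their y-coordinates satisfy 36 + 7 ≡ 0 (mod 43), so they are inverses. Their sum is O.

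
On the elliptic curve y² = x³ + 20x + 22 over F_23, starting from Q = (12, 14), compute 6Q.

(17, 13)

Repeated addition: build up to 6Q.
2Q: tangent at (12, 14): λ = (3·12² + 20)/(2·14) ≡ 15/5. 5⁻¹ ≡ 14 (mod 23), so λ ≡ 15·14 ≡ 3.
  x = λ² - 12 - 12 = 9 - 24 ≡ 8; y = λ·(12 - 8) - 14 ≡ 21. → (8, 21)
3Q: (8, 21) + (12, 14). λ = (14 - 21)/(12 - 8) ≡ 16/4 mod 23. 4⁻¹ ≡ 6 (mod 23), so λ ≡ 4.
  x = λ² - 8 - 12 = 16 - 20 ≡ 19; y = λ·(8 - 19) - 21 ≡ 4. → (19, 4)
4Q: (19, 4) + (12, 14). λ = (14 - 4)/(12 - 19) ≡ 10/16 mod 23. 16⁻¹ ≡ 13 (mod 23) since 16·13 = 208 ≡ 1, so λ ≡ 15.
  x = λ² - 19 - 12 = 225 - 31 ≡ 10; y = λ·(19 - 10) - 4 ≡ 16. → (10, 16)
5Q: (10, 16) + (12, 14). λ = (14 - 16)/(12 - 10) ≡ 21/2 mod 23. 2⁻¹ ≡ 12 (mod 23) since 2·12 = 24 ≡ 1, so λ ≡ 22.
  x = λ² - 10 - 12 = 484 - 22 ≡ 2; y = λ·(10 - 2) - 16 ≡ 22. → (2, 22)
6Q: (2, 22) + (12, 14). λ = (14 - 22)/(12 - 2) ≡ 15/10 mod 23. 10⁻¹ ≡ 7 (mod 23) since 10·7 = 70 ≡ 1, so λ ≡ 13.
  x = λ² - 2 - 12 = 169 - 14 ≡ 17; y = λ·(2 - 17) - 22 ≡ 13. → (17, 13)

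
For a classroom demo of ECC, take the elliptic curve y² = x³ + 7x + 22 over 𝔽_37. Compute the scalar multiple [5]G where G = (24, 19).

Repeated addition: build up to 5G.
2G: tangent at (24, 19): λ = (3·24² + 7)/(2·19) ≡ 33/1. 1⁻¹ ≡ 1 (mod 37) since 1·1 = 1 ≡ 1, so λ ≡ 33·1 ≡ 33.
  x = λ² - 24 - 24 = 1089 - 48 ≡ 5; y = λ·(24 - 5) - 19 ≡ 16. → (5, 16)
3G: (5, 16) + (24, 19). λ = (19 - 16)/(24 - 5) ≡ 3/19 mod 37. 19⁻¹ ≡ 2 (mod 37), so λ ≡ 6.
  x = λ² - 5 - 24 = 36 - 29 ≡ 7; y = λ·(5 - 7) - 16 ≡ 9. → (7, 9)
4G: (7, 9) + (24, 19). λ = (19 - 9)/(24 - 7) ≡ 10/17 mod 37. 17⁻¹ ≡ 24 (mod 37) since 17·24 = 408 ≡ 1, so λ ≡ 18.
  x = λ² - 7 - 24 = 324 - 31 ≡ 34; y = λ·(7 - 34) - 9 ≡ 23. → (34, 23)
5G: (34, 23) + (24, 19). λ = (19 - 23)/(24 - 34) ≡ 33/27 mod 37. 27⁻¹ ≡ 11 (mod 37) since 27·11 = 297 ≡ 1, so λ ≡ 30.
  x = λ² - 34 - 24 = 900 - 58 ≡ 28; y = λ·(34 - 28) - 23 ≡ 9. → (28, 9)

(28, 9)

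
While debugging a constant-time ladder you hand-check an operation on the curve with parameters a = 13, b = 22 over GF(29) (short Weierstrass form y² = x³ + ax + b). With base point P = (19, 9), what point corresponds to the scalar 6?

(15, 24)

Repeated addition: build up to 6P.
2P: tangent at (19, 9): λ = (3·19² + 13)/(2·9) ≡ 23/18. 18⁻¹ ≡ 21 (mod 29), so λ ≡ 23·21 ≡ 19.
  x = λ² - 19 - 19 = 361 - 38 ≡ 4; y = λ·(19 - 4) - 9 ≡ 15. → (4, 15)
3P: (4, 15) + (19, 9). λ = (9 - 15)/(19 - 4) ≡ 23/15 mod 29. 15⁻¹ ≡ 2 (mod 29), so λ ≡ 17.
  x = λ² - 4 - 19 = 289 - 23 ≡ 5; y = λ·(4 - 5) - 15 ≡ 26. → (5, 26)
4P: (5, 26) + (19, 9). λ = (9 - 26)/(19 - 5) ≡ 12/14 mod 29. 14⁻¹ ≡ 27 (mod 29) since 14·27 = 378 ≡ 1, so λ ≡ 5.
  x = λ² - 5 - 19 = 25 - 24 ≡ 1; y = λ·(5 - 1) - 26 ≡ 23. → (1, 23)
5P: (1, 23) + (19, 9). λ = (9 - 23)/(19 - 1) ≡ 15/18 mod 29. 18⁻¹ ≡ 21 (mod 29), so λ ≡ 25.
  x = λ² - 1 - 19 = 625 - 20 ≡ 25; y = λ·(1 - 25) - 23 ≡ 15. → (25, 15)
6P: (25, 15) + (19, 9). λ = (9 - 15)/(19 - 25) ≡ 23/23 mod 29. 23⁻¹ ≡ 24 (mod 29), so λ ≡ 1.
  x = λ² - 25 - 19 = 1 - 44 ≡ 15; y = λ·(25 - 15) - 15 ≡ 24. → (15, 24)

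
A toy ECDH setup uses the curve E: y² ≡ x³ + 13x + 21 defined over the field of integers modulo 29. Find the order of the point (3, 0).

2

2P: (3, 0) + (3, 0): same x and y₁ ≡ -y₂, so the sum is 𝒪.
2P = 𝒪, so the order is 2.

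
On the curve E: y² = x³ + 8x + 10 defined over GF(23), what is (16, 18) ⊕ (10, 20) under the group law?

(16, 18) + (10, 20). λ = (20 - 18)/(10 - 16) ≡ 2/17 mod 23. 17⁻¹ ≡ 19 (mod 23), so λ ≡ 15.
  x = λ² - 16 - 10 = 225 - 26 ≡ 15; y = λ·(16 - 15) - 18 ≡ 20. → (15, 20)

(15, 20)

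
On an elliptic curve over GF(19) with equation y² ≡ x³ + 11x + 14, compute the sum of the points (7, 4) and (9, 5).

(7, 4) + (9, 5). λ = (5 - 4)/(9 - 7) ≡ 1/2 mod 19. 2⁻¹ ≡ 10 (mod 19), so λ ≡ 10.
  x = λ² - 7 - 9 = 100 - 16 ≡ 8; y = λ·(7 - 8) - 4 ≡ 5. → (8, 5)

(8, 5)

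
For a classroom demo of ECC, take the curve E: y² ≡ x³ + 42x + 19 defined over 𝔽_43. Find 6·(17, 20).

Write P = (17, 20).
Double-and-add on 6 = (110)₂. Start with P = (17, 20) for the leading 1-bit.
double: tangent at (17, 20): λ = (3·17² + 42)/(2·20) ≡ 6/40. 40⁻¹ ≡ 14 (mod 43), so λ ≡ 6·14 ≡ 41.
  x = λ² - 17 - 17 = 1681 - 34 ≡ 13; y = λ·(17 - 13) - 20 ≡ 15. → (13, 15)
add P: (13, 15) + (17, 20). λ = (20 - 15)/(17 - 13) ≡ 5/4 mod 43. 4⁻¹ ≡ 11 (mod 43) since 4·11 = 44 ≡ 1, so λ ≡ 12.
  x = λ² - 13 - 17 = 144 - 30 ≡ 28; y = λ·(13 - 28) - 15 ≡ 20. → (28, 20)
double: tangent at (28, 20): λ = (3·28² + 42)/(2·20) ≡ 29/40. 40⁻¹ ≡ 14 (mod 43) since 40·14 = 560 ≡ 1, so λ ≡ 29·14 ≡ 19.
  x = λ² - 28 - 28 = 361 - 56 ≡ 4; y = λ·(28 - 4) - 20 ≡ 6. → (4, 6)

(4, 6)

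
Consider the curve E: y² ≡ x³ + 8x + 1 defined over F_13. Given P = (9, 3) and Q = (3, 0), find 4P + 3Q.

(0, 1)

First 4P:
Double-and-add on 4 = (100)₂. Start with P = (9, 3) for the leading 1-bit.
double: tangent at (9, 3): λ = (3·9² + 8)/(2·3) ≡ 4/6. 6⁻¹ ≡ 11 (mod 13), so λ ≡ 4·11 ≡ 5.
  x = λ² - 9 - 9 = 25 - 18 ≡ 7; y = λ·(9 - 7) - 3 ≡ 7. → (7, 7)
double: tangent at (7, 7): λ = (3·7² + 8)/(2·7) ≡ 12/1. 1⁻¹ ≡ 1 (mod 13) since 1·1 = 1 ≡ 1, so λ ≡ 12·1 ≡ 12.
  x = λ² - 7 - 7 = 144 - 14 ≡ 0; y = λ·(7 - 0) - 7 ≡ 12. → (0, 12)
4P = (0, 12).
Next 3Q:
Repeated addition: build up to 3Q.
2Q: (3, 0) + (3, 0): same x and y₁ ≡ -y₂, so the sum is O.
3Q: O + (3, 0) = (3, 0) (identity).
3Q = (3, 0).
Finally 4P + 3Q:
(0, 12) + (3, 0). λ = (0 - 12)/(3 - 0) ≡ 1/3 mod 13. 3⁻¹ ≡ 9 (mod 13), so λ ≡ 9.
  x = λ² - 0 - 3 = 81 - 3 ≡ 0; y = λ·(0 - 0) - 12 ≡ 1. → (0, 1)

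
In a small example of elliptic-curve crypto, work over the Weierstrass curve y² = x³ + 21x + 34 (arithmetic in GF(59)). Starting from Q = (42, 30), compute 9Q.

Repeated addition: build up to 9Q.
2Q: tangent at (42, 30): λ = (3·42² + 21)/(2·30) ≡ 3/1. 1⁻¹ ≡ 1 (mod 59), so λ ≡ 3·1 ≡ 3.
  x = λ² - 42 - 42 = 9 - 84 ≡ 43; y = λ·(42 - 43) - 30 ≡ 26. → (43, 26)
3Q: (43, 26) + (42, 30). λ = (30 - 26)/(42 - 43) ≡ 4/58 mod 59. 58⁻¹ ≡ 58 (mod 59), so λ ≡ 55.
  x = λ² - 43 - 42 = 3025 - 85 ≡ 49; y = λ·(43 - 49) - 26 ≡ 57. → (49, 57)
4Q: (49, 57) + (42, 30). λ = (30 - 57)/(42 - 49) ≡ 32/52 mod 59. 52⁻¹ ≡ 42 (mod 59), so λ ≡ 46.
  x = λ² - 49 - 42 = 2116 - 91 ≡ 19; y = λ·(49 - 19) - 57 ≡ 25. → (19, 25)
5Q: (19, 25) + (42, 30). λ = (30 - 25)/(42 - 19) ≡ 5/23 mod 59. 23⁻¹ ≡ 18 (mod 59) since 23·18 = 414 ≡ 1, so λ ≡ 31.
  x = λ² - 19 - 42 = 961 - 61 ≡ 15; y = λ·(19 - 15) - 25 ≡ 40. → (15, 40)
6Q: (15, 40) + (42, 30). λ = (30 - 40)/(42 - 15) ≡ 49/27 mod 59. 27⁻¹ ≡ 35 (mod 59), so λ ≡ 4.
  x = λ² - 15 - 42 = 16 - 57 ≡ 18; y = λ·(15 - 18) - 40 ≡ 7. → (18, 7)
7Q: (18, 7) + (42, 30). λ = (30 - 7)/(42 - 18) ≡ 23/24 mod 59. 24⁻¹ ≡ 32 (mod 59), so λ ≡ 28.
  x = λ² - 18 - 42 = 784 - 60 ≡ 16; y = λ·(18 - 16) - 7 ≡ 49. → (16, 49)
8Q: (16, 49) + (42, 30). λ = (30 - 49)/(42 - 16) ≡ 40/26 mod 59. 26⁻¹ ≡ 25 (mod 59) since 26·25 = 650 ≡ 1, so λ ≡ 56.
  x = λ² - 16 - 42 = 3136 - 58 ≡ 10; y = λ·(16 - 10) - 49 ≡ 51. → (10, 51)
9Q: (10, 51) + (42, 30). λ = (30 - 51)/(42 - 10) ≡ 38/32 mod 59. 32⁻¹ ≡ 24 (mod 59), so λ ≡ 27.
  x = λ² - 10 - 42 = 729 - 52 ≡ 28; y = λ·(10 - 28) - 51 ≡ 53. → (28, 53)

(28, 53)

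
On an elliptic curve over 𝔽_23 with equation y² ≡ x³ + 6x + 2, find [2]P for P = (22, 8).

(6, 1)

tangent at (22, 8): λ = (3·22² + 6)/(2·8) ≡ 9/16. 16⁻¹ ≡ 13 (mod 23) since 16·13 = 208 ≡ 1, so λ ≡ 9·13 ≡ 2.
  x = λ² - 22 - 22 = 4 - 44 ≡ 6; y = λ·(22 - 6) - 8 ≡ 1. → (6, 1)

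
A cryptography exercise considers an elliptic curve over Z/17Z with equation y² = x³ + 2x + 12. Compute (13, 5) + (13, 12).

The two points share x = 13 and their y-coordinates satisfy 5 + 12 ≡ 0 (mod 17), so they are inverses. Their sum is O.

O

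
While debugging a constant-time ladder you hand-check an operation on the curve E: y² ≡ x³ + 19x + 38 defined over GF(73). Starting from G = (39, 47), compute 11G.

(39, 26)

Repeated addition: build up to 11G.
2G: tangent at (39, 47): λ = (3·39² + 19)/(2·47) ≡ 56/21. 21⁻¹ ≡ 7 (mod 73), so λ ≡ 56·7 ≡ 27.
  x = λ² - 39 - 39 = 729 - 78 ≡ 67; y = λ·(39 - 67) - 47 ≡ 0. → (67, 0)
3G: (67, 0) + (39, 47). λ = (47 - 0)/(39 - 67) ≡ 47/45 mod 73. 45⁻¹ ≡ 13 (mod 73) since 45·13 = 585 ≡ 1, so λ ≡ 27.
  x = λ² - 67 - 39 = 729 - 106 ≡ 39; y = λ·(67 - 39) - 0 ≡ 26. → (39, 26)
4G: (39, 26) + (39, 47): same x and y₁ ≡ -y₂, so the sum is 𝒪.
5G: 𝒪 + (39, 47) = (39, 47) (identity).
6G: tangent at (39, 47): λ = (3·39² + 19)/(2·47) ≡ 56/21. 21⁻¹ ≡ 7 (mod 73), so λ ≡ 56·7 ≡ 27.
  x = λ² - 39 - 39 = 729 - 78 ≡ 67; y = λ·(39 - 67) - 47 ≡ 0. → (67, 0)
7G: (67, 0) + (39, 47). λ = (47 - 0)/(39 - 67) ≡ 47/45 mod 73. 45⁻¹ ≡ 13 (mod 73) since 45·13 = 585 ≡ 1, so λ ≡ 27.
  x = λ² - 67 - 39 = 729 - 106 ≡ 39; y = λ·(67 - 39) - 0 ≡ 26. → (39, 26)
8G: (39, 26) + (39, 47): same x and y₁ ≡ -y₂, so the sum is 𝒪.
9G: 𝒪 + (39, 47) = (39, 47) (identity).
10G: tangent at (39, 47): λ = (3·39² + 19)/(2·47) ≡ 56/21. 21⁻¹ ≡ 7 (mod 73) since 21·7 = 147 ≡ 1, so λ ≡ 56·7 ≡ 27.
  x = λ² - 39 - 39 = 729 - 78 ≡ 67; y = λ·(39 - 67) - 47 ≡ 0. → (67, 0)
11G: (67, 0) + (39, 47). λ = (47 - 0)/(39 - 67) ≡ 47/45 mod 73. 45⁻¹ ≡ 13 (mod 73), so λ ≡ 27.
  x = λ² - 67 - 39 = 729 - 106 ≡ 39; y = λ·(67 - 39) - 0 ≡ 26. → (39, 26)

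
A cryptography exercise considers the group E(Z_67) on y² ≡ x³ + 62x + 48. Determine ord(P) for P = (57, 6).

8

2P: tangent at (57, 6): λ = (3·57² + 62)/(2·6) ≡ 27/12. 12⁻¹ ≡ 28 (mod 67) since 12·28 = 336 ≡ 1, so λ ≡ 27·28 ≡ 19.
  x = λ² - 57 - 57 = 361 - 114 ≡ 46; y = λ·(57 - 46) - 6 ≡ 2. → (46, 2)
3P: (46, 2) + (57, 6). λ = (6 - 2)/(57 - 46) ≡ 4/11 mod 67. 11⁻¹ ≡ 61 (mod 67), so λ ≡ 43.
  x = λ² - 46 - 57 = 1849 - 103 ≡ 4; y = λ·(46 - 4) - 2 ≡ 62. → (4, 62)
4P: (4, 62) + (57, 6). λ = (6 - 62)/(57 - 4) ≡ 11/53 mod 67. 53⁻¹ ≡ 43 (mod 67) since 53·43 = 2279 ≡ 1, so λ ≡ 4.
  x = λ² - 4 - 57 = 16 - 61 ≡ 22; y = λ·(4 - 22) - 62 ≡ 0. → (22, 0)
5P: (22, 0) + (57, 6). λ = (6 - 0)/(57 - 22) ≡ 6/35 mod 67. 35⁻¹ ≡ 23 (mod 67), so λ ≡ 4.
  x = λ² - 22 - 57 = 16 - 79 ≡ 4; y = λ·(22 - 4) - 0 ≡ 5. → (4, 5)
6P: (4, 5) + (57, 6). λ = (6 - 5)/(57 - 4) ≡ 1/53 mod 67. 53⁻¹ ≡ 43 (mod 67), so λ ≡ 43.
  x = λ² - 4 - 57 = 1849 - 61 ≡ 46; y = λ·(4 - 46) - 5 ≡ 65. → (46, 65)
7P: (46, 65) + (57, 6). λ = (6 - 65)/(57 - 46) ≡ 8/11 mod 67. 11⁻¹ ≡ 61 (mod 67) since 11·61 = 671 ≡ 1, so λ ≡ 19.
  x = λ² - 46 - 57 = 361 - 103 ≡ 57; y = λ·(46 - 57) - 65 ≡ 61. → (57, 61)
8P: (57, 61) + (57, 6): same x and y₁ ≡ -y₂, so the sum is O.
8P = O, so the order is 8.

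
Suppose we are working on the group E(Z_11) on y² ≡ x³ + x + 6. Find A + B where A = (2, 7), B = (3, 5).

(2, 7) + (3, 5). λ = (5 - 7)/(3 - 2) ≡ 9/1 mod 11. 1⁻¹ ≡ 1 (mod 11), so λ ≡ 9.
  x = λ² - 2 - 3 = 81 - 5 ≡ 10; y = λ·(2 - 10) - 7 ≡ 9. → (10, 9)

(10, 9)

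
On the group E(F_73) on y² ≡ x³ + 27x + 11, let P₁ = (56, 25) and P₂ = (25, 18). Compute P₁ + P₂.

(56, 25) + (25, 18). λ = (18 - 25)/(25 - 56) ≡ 66/42 mod 73. 42⁻¹ ≡ 40 (mod 73), so λ ≡ 12.
  x = λ² - 56 - 25 = 144 - 81 ≡ 63; y = λ·(56 - 63) - 25 ≡ 37. → (63, 37)

(63, 37)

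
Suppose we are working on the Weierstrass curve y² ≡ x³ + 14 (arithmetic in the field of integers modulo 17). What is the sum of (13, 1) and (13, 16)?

The two points share x = 13 and their y-coordinates satisfy 1 + 16 ≡ 0 (mod 17), so they are inverses. Their sum is O.

O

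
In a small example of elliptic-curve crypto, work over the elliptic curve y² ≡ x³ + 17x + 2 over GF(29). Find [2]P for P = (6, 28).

(1, 22)

tangent at (6, 28): λ = (3·6² + 17)/(2·28) ≡ 9/27. 27⁻¹ ≡ 14 (mod 29) since 27·14 = 378 ≡ 1, so λ ≡ 9·14 ≡ 10.
  x = λ² - 6 - 6 = 100 - 12 ≡ 1; y = λ·(6 - 1) - 28 ≡ 22. → (1, 22)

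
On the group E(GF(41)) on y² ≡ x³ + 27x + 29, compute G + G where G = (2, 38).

tangent at (2, 38): λ = (3·2² + 27)/(2·38) ≡ 39/35. 35⁻¹ ≡ 34 (mod 41) since 35·34 = 1190 ≡ 1, so λ ≡ 39·34 ≡ 14.
  x = λ² - 2 - 2 = 196 - 4 ≡ 28; y = λ·(2 - 28) - 38 ≡ 8. → (28, 8)

(28, 8)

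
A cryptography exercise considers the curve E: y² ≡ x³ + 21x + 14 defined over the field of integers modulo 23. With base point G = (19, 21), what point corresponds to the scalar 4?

Double-and-add on 4 = (100)₂. Start with G = (19, 21) for the leading 1-bit.
double: tangent at (19, 21): λ = (3·19² + 21)/(2·21) ≡ 0/19. 19⁻¹ ≡ 17 (mod 23), so λ ≡ 0·17 ≡ 0.
  x = λ² - 19 - 19 = 0 - 38 ≡ 8; y = λ·(19 - 8) - 21 ≡ 2. → (8, 2)
double: tangent at (8, 2): λ = (3·8² + 21)/(2·2) ≡ 6/4. 4⁻¹ ≡ 6 (mod 23), so λ ≡ 6·6 ≡ 13.
  x = λ² - 8 - 8 = 169 - 16 ≡ 15; y = λ·(8 - 15) - 2 ≡ 22. → (15, 22)

(15, 22)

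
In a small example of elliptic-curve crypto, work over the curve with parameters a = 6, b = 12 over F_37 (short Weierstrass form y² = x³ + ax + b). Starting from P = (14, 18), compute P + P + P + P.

(22, 5)

Repeated addition: build up to 4P.
2P: tangent at (14, 18): λ = (3·14² + 6)/(2·18) ≡ 2/36. 36⁻¹ ≡ 36 (mod 37) since 36·36 = 1296 ≡ 1, so λ ≡ 2·36 ≡ 35.
  x = λ² - 14 - 14 = 1225 - 28 ≡ 13; y = λ·(14 - 13) - 18 ≡ 17. → (13, 17)
3P: (13, 17) + (14, 18). λ = (18 - 17)/(14 - 13) ≡ 1/1 mod 37. 1⁻¹ ≡ 1 (mod 37) since 1·1 = 1 ≡ 1, so λ ≡ 1.
  x = λ² - 13 - 14 = 1 - 27 ≡ 11; y = λ·(13 - 11) - 17 ≡ 22. → (11, 22)
4P: (11, 22) + (14, 18). λ = (18 - 22)/(14 - 11) ≡ 33/3 mod 37. 3⁻¹ ≡ 25 (mod 37) since 3·25 = 75 ≡ 1, so λ ≡ 11.
  x = λ² - 11 - 14 = 121 - 25 ≡ 22; y = λ·(11 - 22) - 22 ≡ 5. → (22, 5)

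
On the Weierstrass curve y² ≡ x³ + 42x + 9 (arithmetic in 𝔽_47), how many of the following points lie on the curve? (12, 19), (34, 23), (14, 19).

1

(12, 19): 19² ≡ 32, rhs ≡ 32 → on.
(34, 23): 23² ≡ 12, rhs ≡ 39 → off.
(14, 19): 19² ≡ 32, rhs ≡ 4 → off.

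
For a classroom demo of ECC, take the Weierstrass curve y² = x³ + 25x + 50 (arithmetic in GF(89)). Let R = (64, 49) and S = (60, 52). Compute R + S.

(64, 49) + (60, 52). λ = (52 - 49)/(60 - 64) ≡ 3/85 mod 89. 85⁻¹ ≡ 22 (mod 89), so λ ≡ 66.
  x = λ² - 64 - 60 = 4356 - 124 ≡ 49; y = λ·(64 - 49) - 49 ≡ 51. → (49, 51)

(49, 51)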